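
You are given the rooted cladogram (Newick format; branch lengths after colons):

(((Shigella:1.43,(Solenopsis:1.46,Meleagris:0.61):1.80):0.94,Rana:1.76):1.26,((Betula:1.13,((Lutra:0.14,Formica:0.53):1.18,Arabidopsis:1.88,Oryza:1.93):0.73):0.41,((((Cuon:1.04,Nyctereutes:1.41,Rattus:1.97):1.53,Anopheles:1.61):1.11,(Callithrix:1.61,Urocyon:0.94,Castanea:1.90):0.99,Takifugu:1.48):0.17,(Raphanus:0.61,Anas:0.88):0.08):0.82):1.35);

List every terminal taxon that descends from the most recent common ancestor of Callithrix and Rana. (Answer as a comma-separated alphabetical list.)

Tracing Callithrix: it sits inside (Callithrix,Urocyon,Castanea).
Tracing Rana: it sits inside ((Shigella,(Solenopsis,Meleagris)),Rana).
The smallest clade enclosing both is the whole tree (their MRCA is the root), so the answer is all 19 tips in alphabetical order.

Anas, Anopheles, Arabidopsis, Betula, Callithrix, Castanea, Cuon, Formica, Lutra, Meleagris, Nyctereutes, Oryza, Rana, Raphanus, Rattus, Shigella, Solenopsis, Takifugu, Urocyon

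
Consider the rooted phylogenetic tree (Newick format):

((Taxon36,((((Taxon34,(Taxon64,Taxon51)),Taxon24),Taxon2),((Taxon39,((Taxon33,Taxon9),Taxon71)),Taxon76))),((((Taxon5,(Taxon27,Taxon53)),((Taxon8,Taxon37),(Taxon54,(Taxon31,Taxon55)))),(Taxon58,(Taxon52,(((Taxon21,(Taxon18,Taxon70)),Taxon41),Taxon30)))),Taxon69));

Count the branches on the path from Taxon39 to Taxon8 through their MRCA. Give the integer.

The MRCA of Taxon39 and Taxon8 is the root of the tree.
From Taxon39 up to that node: 5 branches. From Taxon8 up to the same node: 6 branches. Total: 5 + 6 = 11.

11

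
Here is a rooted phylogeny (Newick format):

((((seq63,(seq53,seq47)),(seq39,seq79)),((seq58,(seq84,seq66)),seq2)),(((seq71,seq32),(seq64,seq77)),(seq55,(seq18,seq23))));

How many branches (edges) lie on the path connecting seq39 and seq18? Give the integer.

The MRCA of seq39 and seq18 is the root of the tree.
From seq39 up to that node: 4 branches. From seq18 up to the same node: 4 branches. Total: 4 + 4 = 8.

8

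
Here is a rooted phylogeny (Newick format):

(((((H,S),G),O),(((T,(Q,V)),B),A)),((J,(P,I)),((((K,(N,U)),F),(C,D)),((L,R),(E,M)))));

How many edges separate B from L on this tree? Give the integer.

The MRCA of B and L is the root of the tree.
From B up to that node: 4 branches. From L up to the same node: 5 branches. Total: 4 + 5 = 9.

9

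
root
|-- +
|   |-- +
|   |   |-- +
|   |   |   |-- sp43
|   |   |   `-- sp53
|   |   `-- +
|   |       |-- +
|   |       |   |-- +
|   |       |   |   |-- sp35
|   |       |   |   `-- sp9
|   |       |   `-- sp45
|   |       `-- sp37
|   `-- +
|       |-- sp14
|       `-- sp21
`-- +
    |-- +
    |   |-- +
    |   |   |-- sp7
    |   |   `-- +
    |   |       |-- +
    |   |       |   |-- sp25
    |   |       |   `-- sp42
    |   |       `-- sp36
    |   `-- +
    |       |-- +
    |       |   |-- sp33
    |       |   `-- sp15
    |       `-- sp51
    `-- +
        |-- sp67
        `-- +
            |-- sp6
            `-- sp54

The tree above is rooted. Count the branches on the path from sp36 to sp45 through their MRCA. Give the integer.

10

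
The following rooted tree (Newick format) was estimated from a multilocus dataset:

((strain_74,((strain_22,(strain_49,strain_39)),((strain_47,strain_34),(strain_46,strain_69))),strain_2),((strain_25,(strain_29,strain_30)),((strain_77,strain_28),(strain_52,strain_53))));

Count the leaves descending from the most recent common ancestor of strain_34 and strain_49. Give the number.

7

The MRCA of strain_34 and strain_49 is the node subtending ((strain_22,(strain_49,strain_39)),((strain_47,strain_34),(strain_46,strain_69))).
That clade contains 7 terminal taxa: strain_22, strain_34, strain_39, strain_46, strain_47, strain_49, strain_69.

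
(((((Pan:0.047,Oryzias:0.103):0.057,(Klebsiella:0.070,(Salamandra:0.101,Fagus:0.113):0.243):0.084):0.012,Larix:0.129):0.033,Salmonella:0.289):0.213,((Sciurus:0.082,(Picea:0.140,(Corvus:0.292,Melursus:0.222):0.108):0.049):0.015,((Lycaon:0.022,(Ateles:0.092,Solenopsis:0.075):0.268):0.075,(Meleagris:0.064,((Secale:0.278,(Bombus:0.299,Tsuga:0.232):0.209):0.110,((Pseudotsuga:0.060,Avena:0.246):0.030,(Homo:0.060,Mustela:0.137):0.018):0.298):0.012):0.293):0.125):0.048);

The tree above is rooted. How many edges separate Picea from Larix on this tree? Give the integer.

The MRCA of Picea and Larix is the root of the tree.
From Picea up to that node: 4 branches. From Larix up to the same node: 3 branches. Total: 4 + 3 = 7.

7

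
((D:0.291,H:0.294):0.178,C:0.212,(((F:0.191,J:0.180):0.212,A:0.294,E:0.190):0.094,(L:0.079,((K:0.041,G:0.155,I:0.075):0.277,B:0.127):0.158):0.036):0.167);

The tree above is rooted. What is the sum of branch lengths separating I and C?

The path runs I → … → MRCA → … → C; the MRCA is the root of the tree.
Branch lengths along that path: 0.075 + 0.277 + 0.158 + 0.036 + 0.167 + 0.212 = 0.925.

0.925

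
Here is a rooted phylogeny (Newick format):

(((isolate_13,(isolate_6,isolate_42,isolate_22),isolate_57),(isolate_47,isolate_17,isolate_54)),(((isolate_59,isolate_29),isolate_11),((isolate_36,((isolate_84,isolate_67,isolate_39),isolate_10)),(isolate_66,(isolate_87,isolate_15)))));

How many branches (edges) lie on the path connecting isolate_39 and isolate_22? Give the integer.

The MRCA of isolate_39 and isolate_22 is the root of the tree.
From isolate_39 up to that node: 6 branches. From isolate_22 up to the same node: 4 branches. Total: 6 + 4 = 10.

10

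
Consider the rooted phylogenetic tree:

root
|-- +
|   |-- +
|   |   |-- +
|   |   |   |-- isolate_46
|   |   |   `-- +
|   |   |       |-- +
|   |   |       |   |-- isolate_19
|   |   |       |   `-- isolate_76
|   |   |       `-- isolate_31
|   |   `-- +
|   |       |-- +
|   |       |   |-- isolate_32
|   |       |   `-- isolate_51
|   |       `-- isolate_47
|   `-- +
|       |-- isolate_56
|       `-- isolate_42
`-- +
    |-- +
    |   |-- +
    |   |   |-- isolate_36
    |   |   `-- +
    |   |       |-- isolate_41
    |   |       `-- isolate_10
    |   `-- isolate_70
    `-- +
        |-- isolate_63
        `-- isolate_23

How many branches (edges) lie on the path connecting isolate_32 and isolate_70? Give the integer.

8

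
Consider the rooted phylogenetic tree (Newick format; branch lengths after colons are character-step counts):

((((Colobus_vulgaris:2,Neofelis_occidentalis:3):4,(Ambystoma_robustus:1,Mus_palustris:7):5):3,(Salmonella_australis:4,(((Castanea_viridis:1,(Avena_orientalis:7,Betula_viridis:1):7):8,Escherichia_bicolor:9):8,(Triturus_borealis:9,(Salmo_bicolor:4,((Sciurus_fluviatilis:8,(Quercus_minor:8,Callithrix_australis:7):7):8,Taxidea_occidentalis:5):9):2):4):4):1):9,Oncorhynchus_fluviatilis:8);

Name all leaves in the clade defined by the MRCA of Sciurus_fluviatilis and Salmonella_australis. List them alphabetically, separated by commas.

Tracing Sciurus_fluviatilis: it sits inside (Sciurus_fluviatilis,(Quercus_minor,Callithrix_australis)).
Tracing Salmonella_australis: it sits inside (Salmonella_australis,(((Castanea_viridis,(Avena_orientalis,Betula_viridis)),Escherichia_bicolor),(Triturus_borealis,(Salmo_bicolor,((Sciurus_fluviatilis,(Quercus_minor,Callithrix_australis)),Taxidea_occidentalis))))).
The smallest clade enclosing both is (Salmonella_australis,(((Castanea_viridis,(Avena_orientalis,Betula_viridis)),Escherichia_bicolor),(Triturus_borealis,(Salmo_bicolor,((Sciurus_fluviatilis,(Quercus_minor,Callithrix_australis)),Taxidea_occidentalis))))); the answer is its 11 terminal taxa in alphabetical order.

Avena_orientalis, Betula_viridis, Callithrix_australis, Castanea_viridis, Escherichia_bicolor, Quercus_minor, Salmo_bicolor, Salmonella_australis, Sciurus_fluviatilis, Taxidea_occidentalis, Triturus_borealis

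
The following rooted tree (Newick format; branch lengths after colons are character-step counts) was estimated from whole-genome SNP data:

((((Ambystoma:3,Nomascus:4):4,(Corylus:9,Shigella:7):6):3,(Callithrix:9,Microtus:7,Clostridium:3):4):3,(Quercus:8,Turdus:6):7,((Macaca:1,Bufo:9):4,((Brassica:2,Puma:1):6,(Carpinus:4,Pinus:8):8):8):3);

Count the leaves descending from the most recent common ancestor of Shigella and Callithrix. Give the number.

7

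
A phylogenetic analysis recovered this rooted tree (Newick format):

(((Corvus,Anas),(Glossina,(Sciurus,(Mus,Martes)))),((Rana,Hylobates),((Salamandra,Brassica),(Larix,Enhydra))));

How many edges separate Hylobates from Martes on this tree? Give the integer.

The MRCA of Hylobates and Martes is the root of the tree.
From Hylobates up to that node: 3 branches. From Martes up to the same node: 5 branches. Total: 3 + 5 = 8.

8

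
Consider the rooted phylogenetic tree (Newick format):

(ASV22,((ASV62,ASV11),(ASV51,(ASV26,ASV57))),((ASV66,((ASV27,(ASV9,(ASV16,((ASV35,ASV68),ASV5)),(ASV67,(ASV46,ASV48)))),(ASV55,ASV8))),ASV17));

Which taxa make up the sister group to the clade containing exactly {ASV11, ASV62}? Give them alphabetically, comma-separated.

ASV26, ASV51, ASV57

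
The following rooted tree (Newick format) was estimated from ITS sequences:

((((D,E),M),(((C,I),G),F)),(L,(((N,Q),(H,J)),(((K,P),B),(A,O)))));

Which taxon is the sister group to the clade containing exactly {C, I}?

G

The clade containing exactly {C, I} attaches to the tree at the node subtending ((C,I),G).
The other lineage descending from that same node — the sister group — is the single tip G.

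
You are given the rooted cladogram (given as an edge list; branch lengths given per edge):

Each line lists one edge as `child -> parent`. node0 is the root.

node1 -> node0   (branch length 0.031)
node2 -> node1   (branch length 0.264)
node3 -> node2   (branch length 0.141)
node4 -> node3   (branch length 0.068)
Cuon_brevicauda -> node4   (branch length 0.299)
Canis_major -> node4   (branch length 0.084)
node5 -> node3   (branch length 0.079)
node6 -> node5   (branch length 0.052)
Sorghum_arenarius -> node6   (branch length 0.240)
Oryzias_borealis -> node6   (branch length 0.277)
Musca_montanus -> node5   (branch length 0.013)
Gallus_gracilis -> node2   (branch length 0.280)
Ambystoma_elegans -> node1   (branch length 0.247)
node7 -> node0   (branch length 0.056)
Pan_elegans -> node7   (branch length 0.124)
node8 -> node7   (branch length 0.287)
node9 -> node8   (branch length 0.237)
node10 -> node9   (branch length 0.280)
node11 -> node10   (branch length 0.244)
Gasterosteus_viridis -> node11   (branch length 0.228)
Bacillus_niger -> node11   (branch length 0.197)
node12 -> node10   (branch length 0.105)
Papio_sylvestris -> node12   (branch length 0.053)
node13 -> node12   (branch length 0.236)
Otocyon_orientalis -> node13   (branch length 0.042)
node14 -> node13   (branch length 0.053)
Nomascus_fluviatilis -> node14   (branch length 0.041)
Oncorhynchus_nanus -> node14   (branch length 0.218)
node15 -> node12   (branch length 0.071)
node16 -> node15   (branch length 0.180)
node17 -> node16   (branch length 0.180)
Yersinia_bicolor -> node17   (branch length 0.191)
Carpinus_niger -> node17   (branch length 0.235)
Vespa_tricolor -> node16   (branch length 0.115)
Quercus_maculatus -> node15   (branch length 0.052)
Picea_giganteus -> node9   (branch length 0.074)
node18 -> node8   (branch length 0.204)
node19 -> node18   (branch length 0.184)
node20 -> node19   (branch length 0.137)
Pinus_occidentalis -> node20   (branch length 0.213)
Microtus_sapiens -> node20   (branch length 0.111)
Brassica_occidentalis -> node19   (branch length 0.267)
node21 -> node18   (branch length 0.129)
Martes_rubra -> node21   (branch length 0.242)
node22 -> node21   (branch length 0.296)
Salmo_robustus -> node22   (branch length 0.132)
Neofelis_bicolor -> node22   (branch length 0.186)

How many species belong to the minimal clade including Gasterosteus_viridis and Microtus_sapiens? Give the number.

17

The MRCA of Gasterosteus_viridis and Microtus_sapiens is the node subtending ((((Gasterosteus_viridis,Bacillus_niger),(Papio_sylvestris,(Otocyon_orientalis,(Nomascus_fluviatilis,Oncorhynchus_nanus)),(((Yersinia_bicolor,Carpinus_niger),Vespa_tricolor),Quercus_maculatus))),Picea_giganteus),(((Pinus_occidentalis,Microtus_sapiens),Brassica_occidentalis),(Martes_rubra,(Salmo_robustus,Neofelis_bicolor)))).
That clade contains 17 terminal taxa: Bacillus_niger, Brassica_occidentalis, Carpinus_niger, Gasterosteus_viridis, Martes_rubra, Microtus_sapiens, Neofelis_bicolor, Nomascus_fluviatilis, Oncorhynchus_nanus, Otocyon_orientalis, Papio_sylvestris, Picea_giganteus, Pinus_occidentalis, Quercus_maculatus, Salmo_robustus, Vespa_tricolor, Yersinia_bicolor.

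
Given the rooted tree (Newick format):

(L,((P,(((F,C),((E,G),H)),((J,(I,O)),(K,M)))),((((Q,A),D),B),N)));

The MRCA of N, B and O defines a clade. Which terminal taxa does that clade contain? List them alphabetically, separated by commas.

A, B, C, D, E, F, G, H, I, J, K, M, N, O, P, Q

Tracing N: it sits inside ((((Q,A),D),B),N).
Tracing B: it sits inside (((Q,A),D),B).
Tracing O: it sits inside (I,O).
The smallest clade enclosing all 3 is ((P,(((F,C),((E,G),H)),((J,(I,O)),(K,M)))),((((Q,A),D),B),N)); the answer is its 16 terminal taxa in alphabetical order.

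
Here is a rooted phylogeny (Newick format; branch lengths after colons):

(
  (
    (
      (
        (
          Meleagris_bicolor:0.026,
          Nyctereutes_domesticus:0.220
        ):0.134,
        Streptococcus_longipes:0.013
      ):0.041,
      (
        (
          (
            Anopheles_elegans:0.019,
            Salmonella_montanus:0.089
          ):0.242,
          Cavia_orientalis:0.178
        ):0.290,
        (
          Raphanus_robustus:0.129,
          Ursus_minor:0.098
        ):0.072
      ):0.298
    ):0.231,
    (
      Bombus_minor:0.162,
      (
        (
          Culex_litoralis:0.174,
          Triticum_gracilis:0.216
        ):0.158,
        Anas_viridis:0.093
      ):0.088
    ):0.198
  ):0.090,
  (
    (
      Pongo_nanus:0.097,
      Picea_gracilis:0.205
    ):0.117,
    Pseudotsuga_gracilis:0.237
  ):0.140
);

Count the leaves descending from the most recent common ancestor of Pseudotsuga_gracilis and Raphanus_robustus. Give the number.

15

The MRCA of Pseudotsuga_gracilis and Raphanus_robustus is the root, so the clade is the entire tree.
That clade contains 15 terminal taxa: Anas_viridis, Anopheles_elegans, Bombus_minor, Cavia_orientalis, Culex_litoralis, Meleagris_bicolor, Nyctereutes_domesticus, Picea_gracilis, Pongo_nanus, Pseudotsuga_gracilis, Raphanus_robustus, Salmonella_montanus, Streptococcus_longipes, Triticum_gracilis, Ursus_minor.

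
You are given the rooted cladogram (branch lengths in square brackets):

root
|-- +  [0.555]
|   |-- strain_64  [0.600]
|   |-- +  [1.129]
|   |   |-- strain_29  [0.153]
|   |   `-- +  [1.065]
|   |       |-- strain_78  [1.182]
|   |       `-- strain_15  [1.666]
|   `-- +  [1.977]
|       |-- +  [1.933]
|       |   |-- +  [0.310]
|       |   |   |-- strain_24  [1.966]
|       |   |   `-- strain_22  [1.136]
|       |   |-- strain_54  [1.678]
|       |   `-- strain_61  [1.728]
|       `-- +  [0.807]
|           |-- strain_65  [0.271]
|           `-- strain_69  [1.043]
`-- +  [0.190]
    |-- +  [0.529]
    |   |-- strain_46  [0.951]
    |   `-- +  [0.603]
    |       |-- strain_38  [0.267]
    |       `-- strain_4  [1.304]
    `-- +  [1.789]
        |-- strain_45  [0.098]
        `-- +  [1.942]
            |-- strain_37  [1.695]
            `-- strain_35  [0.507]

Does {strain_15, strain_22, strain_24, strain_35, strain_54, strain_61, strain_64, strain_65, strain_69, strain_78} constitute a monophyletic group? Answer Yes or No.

The MRCA of the listed taxa is the root, so the smallest clade containing them is the whole tree.
That clade also contains strain_29, strain_37, strain_38, strain_4, strain_45, strain_46, which are not in the proposed group, so the group is not monophyletic.

No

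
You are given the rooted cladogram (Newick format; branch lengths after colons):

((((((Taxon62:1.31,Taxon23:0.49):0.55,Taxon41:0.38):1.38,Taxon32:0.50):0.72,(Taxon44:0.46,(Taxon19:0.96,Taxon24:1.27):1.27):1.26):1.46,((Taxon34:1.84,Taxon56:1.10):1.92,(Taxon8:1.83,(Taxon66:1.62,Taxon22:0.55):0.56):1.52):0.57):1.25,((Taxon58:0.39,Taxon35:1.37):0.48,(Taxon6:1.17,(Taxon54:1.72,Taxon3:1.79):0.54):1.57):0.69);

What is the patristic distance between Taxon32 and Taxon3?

The path runs Taxon32 → … → MRCA → … → Taxon3; the MRCA is the root of the tree.
Branch lengths along that path: 0.50 + 0.72 + 1.46 + 1.25 + 0.69 + 1.57 + 0.54 + 1.79 = 8.52.

8.52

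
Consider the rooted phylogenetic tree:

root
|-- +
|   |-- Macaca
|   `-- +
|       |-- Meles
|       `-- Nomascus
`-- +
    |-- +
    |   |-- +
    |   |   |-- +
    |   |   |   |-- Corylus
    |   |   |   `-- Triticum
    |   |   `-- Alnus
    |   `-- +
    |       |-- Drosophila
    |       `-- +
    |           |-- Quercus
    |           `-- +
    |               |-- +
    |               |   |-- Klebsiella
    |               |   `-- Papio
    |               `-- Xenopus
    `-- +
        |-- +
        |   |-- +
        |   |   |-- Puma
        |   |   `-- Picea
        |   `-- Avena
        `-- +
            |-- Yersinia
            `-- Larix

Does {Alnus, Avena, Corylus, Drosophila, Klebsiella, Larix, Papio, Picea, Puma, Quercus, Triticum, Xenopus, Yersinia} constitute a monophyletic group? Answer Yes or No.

Yes

The most recent common ancestor of these taxa subtends ((((Corylus,Triticum),Alnus),(Drosophila,(Quercus,((Klebsiella,Papio),Xenopus)))),(((Puma,Picea),Avena),(Yersinia,Larix))).
That clade has exactly 13 tips — every listed taxon and nothing else — so the group is monophyletic.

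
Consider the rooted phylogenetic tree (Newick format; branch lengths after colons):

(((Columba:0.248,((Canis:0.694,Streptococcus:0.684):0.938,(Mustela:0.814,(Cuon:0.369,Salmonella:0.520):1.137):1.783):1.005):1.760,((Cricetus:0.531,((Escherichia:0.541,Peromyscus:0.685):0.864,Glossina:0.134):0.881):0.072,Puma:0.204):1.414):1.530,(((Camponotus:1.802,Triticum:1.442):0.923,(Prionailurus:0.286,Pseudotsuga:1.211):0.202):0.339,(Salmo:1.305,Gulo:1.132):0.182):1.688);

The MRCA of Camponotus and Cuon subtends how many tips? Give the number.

The MRCA of Camponotus and Cuon is the root, so the clade is the entire tree.
That clade contains 17 terminal taxa: Camponotus, Canis, Columba, Cricetus, Cuon, Escherichia, Glossina, Gulo, Mustela, Peromyscus, Prionailurus, Pseudotsuga, Puma, Salmo, Salmonella, Streptococcus, Triticum.

17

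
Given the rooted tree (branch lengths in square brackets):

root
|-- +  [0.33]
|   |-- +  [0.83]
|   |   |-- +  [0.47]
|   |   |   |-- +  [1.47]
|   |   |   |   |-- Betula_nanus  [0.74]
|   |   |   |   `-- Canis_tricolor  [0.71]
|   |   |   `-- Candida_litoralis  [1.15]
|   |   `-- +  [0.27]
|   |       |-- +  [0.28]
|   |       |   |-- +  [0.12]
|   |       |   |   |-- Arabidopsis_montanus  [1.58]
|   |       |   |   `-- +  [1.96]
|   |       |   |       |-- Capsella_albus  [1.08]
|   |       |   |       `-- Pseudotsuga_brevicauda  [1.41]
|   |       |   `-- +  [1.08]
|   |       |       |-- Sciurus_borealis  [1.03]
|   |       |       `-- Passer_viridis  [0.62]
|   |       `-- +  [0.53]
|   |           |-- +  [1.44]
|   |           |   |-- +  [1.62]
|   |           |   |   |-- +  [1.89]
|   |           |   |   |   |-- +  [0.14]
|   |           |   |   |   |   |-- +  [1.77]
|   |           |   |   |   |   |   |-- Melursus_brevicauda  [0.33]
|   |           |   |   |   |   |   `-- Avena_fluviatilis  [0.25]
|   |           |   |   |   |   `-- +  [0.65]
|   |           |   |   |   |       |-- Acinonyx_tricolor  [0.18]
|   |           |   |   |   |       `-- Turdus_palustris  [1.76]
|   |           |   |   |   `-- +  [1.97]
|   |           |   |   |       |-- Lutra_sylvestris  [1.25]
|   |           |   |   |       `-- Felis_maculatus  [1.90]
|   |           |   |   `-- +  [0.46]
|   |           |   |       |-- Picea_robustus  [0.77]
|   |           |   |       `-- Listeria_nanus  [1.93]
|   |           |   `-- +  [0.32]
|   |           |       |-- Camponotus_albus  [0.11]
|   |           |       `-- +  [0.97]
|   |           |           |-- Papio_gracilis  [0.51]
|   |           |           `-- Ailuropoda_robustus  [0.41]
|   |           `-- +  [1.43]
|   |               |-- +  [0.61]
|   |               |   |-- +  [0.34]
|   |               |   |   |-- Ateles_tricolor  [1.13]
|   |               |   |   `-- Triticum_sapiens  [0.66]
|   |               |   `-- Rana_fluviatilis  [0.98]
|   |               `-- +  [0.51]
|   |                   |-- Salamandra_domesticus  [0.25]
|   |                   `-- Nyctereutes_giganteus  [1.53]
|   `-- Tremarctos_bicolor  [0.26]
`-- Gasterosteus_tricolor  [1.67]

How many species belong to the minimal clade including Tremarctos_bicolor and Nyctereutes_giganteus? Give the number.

25

The MRCA of Tremarctos_bicolor and Nyctereutes_giganteus is the node subtending ((((Betula_nanus,Canis_tricolor),Candida_litoralis),(((Arabidopsis_montanus,(Capsella_albus,Pseudotsuga_brevicauda)),(Sciurus_borealis,Passer_viridis)),((((((Melursus_brevicauda,Avena_fluviatilis),(Acinonyx_tricolor,Turdus_palustris)),(Lutra_sylvestris,Felis_maculatus)),(Picea_robustus,Listeria_nanus)),(Camponotus_albus,(Papio_gracilis,Ailuropoda_robustus))),(((Ateles_tricolor,Triticum_sapiens),Rana_fluviatilis),(Salamandra_domesticus,Nyctereutes_giganteus))))),Tremarctos_bicolor).
That clade contains 25 terminal taxa: Acinonyx_tricolor, Ailuropoda_robustus, Arabidopsis_montanus, Ateles_tricolor, Avena_fluviatilis, Betula_nanus, Camponotus_albus, Candida_litoralis, Canis_tricolor, Capsella_albus, Felis_maculatus, Listeria_nanus, Lutra_sylvestris, Melursus_brevicauda, Nyctereutes_giganteus, Papio_gracilis, Passer_viridis, Picea_robustus, Pseudotsuga_brevicauda, Rana_fluviatilis, Salamandra_domesticus, Sciurus_borealis, Tremarctos_bicolor, Triticum_sapiens, Turdus_palustris.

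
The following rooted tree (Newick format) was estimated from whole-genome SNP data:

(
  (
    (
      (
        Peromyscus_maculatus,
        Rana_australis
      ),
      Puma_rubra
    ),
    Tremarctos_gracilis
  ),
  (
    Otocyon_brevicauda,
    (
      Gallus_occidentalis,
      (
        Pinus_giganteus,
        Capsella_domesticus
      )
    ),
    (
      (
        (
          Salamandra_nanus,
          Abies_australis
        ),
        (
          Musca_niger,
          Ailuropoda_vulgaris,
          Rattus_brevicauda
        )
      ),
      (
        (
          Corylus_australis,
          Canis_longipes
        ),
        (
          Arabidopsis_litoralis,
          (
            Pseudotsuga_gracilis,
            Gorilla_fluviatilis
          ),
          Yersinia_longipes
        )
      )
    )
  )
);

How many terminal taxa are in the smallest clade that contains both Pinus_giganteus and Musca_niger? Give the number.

The MRCA of Pinus_giganteus and Musca_niger is the node subtending (Otocyon_brevicauda,(Gallus_occidentalis,(Pinus_giganteus,Capsella_domesticus)),(((Salamandra_nanus,Abies_australis),(Musca_niger,Ailuropoda_vulgaris,Rattus_brevicauda)),((Corylus_australis,Canis_longipes),(Arabidopsis_litoralis,(Pseudotsuga_gracilis,Gorilla_fluviatilis),Yersinia_longipes)))).
That clade contains 15 terminal taxa: Abies_australis, Ailuropoda_vulgaris, Arabidopsis_litoralis, Canis_longipes, Capsella_domesticus, Corylus_australis, Gallus_occidentalis, Gorilla_fluviatilis, Musca_niger, Otocyon_brevicauda, Pinus_giganteus, Pseudotsuga_gracilis, Rattus_brevicauda, Salamandra_nanus, Yersinia_longipes.

15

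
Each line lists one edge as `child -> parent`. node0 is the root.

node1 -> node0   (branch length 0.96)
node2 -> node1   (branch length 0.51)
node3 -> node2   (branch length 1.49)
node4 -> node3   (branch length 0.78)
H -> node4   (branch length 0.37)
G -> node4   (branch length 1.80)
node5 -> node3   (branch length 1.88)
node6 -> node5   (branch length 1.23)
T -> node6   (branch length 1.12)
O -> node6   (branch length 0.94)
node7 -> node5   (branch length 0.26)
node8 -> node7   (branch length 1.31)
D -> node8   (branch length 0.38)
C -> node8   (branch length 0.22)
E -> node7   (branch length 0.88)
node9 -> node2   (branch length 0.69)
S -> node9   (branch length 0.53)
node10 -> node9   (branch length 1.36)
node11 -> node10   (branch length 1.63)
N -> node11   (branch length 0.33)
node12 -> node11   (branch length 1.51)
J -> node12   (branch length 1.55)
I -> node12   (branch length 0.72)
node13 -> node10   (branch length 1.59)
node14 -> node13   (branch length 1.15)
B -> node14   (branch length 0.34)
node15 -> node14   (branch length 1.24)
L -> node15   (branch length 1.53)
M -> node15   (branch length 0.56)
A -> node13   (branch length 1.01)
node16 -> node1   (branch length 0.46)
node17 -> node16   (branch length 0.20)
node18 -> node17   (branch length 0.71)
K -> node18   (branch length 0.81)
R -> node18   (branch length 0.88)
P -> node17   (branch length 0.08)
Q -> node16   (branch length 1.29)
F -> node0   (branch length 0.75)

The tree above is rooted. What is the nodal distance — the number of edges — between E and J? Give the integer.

The MRCA of E and J is the node subtending (((H,G),((T,O),((D,C),E))),(S,((N,(J,I)),((B,(L,M)),A)))).
From E up to that node: 4 branches. From J up to the same node: 5 branches. Total: 4 + 5 = 9.

9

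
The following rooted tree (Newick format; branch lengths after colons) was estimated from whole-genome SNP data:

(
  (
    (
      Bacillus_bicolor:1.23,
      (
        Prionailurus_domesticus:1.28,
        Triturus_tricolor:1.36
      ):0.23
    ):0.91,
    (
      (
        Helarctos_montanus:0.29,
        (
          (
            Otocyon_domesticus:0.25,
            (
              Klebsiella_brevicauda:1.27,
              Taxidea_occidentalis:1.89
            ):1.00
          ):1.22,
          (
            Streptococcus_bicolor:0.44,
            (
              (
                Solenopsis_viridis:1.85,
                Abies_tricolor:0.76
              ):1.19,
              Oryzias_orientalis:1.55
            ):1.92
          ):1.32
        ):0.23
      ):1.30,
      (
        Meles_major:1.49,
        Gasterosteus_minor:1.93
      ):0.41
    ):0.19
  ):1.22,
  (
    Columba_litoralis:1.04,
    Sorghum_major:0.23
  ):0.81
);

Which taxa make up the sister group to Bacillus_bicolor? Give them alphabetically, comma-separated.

Prionailurus_domesticus, Triturus_tricolor

Bacillus_bicolor attaches to the tree at the node subtending (Bacillus_bicolor,(Prionailurus_domesticus,Triturus_tricolor)).
The other lineage descending from that same node — the sister group — is (Prionailurus_domesticus,Triturus_tricolor); its 2 tips in alphabetical order are the answer.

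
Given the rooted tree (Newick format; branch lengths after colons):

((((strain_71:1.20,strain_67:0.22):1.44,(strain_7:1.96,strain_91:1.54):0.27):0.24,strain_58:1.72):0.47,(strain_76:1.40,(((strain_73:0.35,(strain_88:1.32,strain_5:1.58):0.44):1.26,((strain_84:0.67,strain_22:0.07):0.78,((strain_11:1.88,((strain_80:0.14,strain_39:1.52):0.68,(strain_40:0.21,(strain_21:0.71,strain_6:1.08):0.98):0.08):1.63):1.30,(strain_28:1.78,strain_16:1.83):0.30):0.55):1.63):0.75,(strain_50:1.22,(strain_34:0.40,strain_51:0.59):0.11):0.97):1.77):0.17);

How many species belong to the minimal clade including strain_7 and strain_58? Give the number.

The MRCA of strain_7 and strain_58 is the node subtending (((strain_71,strain_67),(strain_7,strain_91)),strain_58).
That clade contains 5 terminal taxa: strain_58, strain_67, strain_7, strain_71, strain_91.

5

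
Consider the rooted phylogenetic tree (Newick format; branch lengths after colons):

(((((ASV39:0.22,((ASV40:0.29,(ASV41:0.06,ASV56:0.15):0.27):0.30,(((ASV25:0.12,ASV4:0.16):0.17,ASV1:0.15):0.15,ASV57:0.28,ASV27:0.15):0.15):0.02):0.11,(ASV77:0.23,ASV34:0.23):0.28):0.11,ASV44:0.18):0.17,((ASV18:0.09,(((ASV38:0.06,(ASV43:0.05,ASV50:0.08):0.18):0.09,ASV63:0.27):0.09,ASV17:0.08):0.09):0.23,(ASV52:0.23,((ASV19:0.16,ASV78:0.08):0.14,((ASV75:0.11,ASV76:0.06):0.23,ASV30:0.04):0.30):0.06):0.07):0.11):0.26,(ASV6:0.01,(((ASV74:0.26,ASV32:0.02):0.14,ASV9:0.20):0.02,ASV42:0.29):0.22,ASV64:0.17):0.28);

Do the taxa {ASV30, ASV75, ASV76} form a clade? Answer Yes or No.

Yes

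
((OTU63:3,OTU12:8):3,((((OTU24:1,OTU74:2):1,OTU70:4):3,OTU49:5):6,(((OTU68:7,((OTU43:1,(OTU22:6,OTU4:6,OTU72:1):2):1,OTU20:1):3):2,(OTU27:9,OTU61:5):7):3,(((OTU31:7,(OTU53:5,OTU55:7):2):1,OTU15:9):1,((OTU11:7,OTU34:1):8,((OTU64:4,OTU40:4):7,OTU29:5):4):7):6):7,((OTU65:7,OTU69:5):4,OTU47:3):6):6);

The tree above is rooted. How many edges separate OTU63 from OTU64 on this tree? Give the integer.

The MRCA of OTU63 and OTU64 is the root of the tree.
From OTU63 up to that node: 2 branches. From OTU64 up to the same node: 7 branches. Total: 2 + 7 = 9.

9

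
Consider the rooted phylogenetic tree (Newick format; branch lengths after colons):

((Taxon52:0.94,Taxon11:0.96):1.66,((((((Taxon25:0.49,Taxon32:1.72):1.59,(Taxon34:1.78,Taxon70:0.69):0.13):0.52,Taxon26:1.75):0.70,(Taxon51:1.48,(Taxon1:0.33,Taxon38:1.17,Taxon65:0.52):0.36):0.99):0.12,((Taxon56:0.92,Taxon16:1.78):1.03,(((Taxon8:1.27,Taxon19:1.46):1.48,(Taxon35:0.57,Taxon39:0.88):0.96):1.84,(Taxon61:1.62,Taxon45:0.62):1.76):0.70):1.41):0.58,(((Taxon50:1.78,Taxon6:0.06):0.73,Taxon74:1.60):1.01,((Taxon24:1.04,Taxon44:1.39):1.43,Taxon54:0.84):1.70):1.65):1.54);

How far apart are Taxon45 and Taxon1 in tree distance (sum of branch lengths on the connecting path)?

6.29

The path runs Taxon45 → … → MRCA → … → Taxon1; the MRCA is the node subtending (((((Taxon25,Taxon32),(Taxon34,Taxon70)),Taxon26),(Taxon51,(Taxon1,Taxon38,Taxon65))),((Taxon56,Taxon16),(((Taxon8,Taxon19),(Taxon35,Taxon39)),(Taxon61,Taxon45)))).
Branch lengths along that path: 0.62 + 1.76 + 0.70 + 1.41 + 0.12 + 0.99 + 0.36 + 0.33 = 6.29.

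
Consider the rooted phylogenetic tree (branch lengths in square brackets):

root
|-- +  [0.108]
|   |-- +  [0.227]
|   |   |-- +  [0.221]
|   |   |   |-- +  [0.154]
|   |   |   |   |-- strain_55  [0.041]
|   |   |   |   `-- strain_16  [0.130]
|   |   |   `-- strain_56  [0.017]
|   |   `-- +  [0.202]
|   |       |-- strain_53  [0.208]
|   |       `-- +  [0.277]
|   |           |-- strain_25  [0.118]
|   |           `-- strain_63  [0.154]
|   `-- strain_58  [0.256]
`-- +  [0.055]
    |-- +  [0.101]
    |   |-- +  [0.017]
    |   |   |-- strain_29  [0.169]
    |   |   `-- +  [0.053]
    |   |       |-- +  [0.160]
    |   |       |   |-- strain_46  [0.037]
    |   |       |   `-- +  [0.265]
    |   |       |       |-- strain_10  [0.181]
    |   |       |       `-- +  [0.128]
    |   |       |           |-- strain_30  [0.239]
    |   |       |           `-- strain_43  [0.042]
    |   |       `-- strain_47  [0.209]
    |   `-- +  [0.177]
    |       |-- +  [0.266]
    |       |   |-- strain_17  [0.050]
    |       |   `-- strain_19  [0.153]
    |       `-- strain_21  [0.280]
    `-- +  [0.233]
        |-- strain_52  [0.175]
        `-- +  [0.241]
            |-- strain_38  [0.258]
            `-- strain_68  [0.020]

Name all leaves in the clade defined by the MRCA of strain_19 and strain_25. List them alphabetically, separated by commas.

strain_10, strain_16, strain_17, strain_19, strain_21, strain_25, strain_29, strain_30, strain_38, strain_43, strain_46, strain_47, strain_52, strain_53, strain_55, strain_56, strain_58, strain_63, strain_68

Tracing strain_19: it sits inside (strain_17,strain_19).
Tracing strain_25: it sits inside (strain_25,strain_63).
The smallest clade enclosing both is the whole tree (their MRCA is the root), so the answer is all 19 tips in alphabetical order.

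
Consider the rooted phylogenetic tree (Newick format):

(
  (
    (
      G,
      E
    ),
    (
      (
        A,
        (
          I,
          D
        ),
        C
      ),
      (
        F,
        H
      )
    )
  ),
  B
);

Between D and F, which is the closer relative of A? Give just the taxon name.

D

The MRCA of A and D subtends (A,(I,D),C) (4 taxa).
The MRCA of A and F subtends ((A,(I,D),C),(F,H)) (6 taxa).
The first is nested inside the second, so A shares a more recent common ancestor with D.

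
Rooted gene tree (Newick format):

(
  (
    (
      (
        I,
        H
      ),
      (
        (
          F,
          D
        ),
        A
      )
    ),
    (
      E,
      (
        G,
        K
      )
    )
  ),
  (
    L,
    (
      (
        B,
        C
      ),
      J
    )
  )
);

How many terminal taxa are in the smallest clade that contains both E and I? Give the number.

The MRCA of E and I is the node subtending (((I,H),((F,D),A)),(E,(G,K))).
That clade contains 8 terminal taxa: A, D, E, F, G, H, I, K.

8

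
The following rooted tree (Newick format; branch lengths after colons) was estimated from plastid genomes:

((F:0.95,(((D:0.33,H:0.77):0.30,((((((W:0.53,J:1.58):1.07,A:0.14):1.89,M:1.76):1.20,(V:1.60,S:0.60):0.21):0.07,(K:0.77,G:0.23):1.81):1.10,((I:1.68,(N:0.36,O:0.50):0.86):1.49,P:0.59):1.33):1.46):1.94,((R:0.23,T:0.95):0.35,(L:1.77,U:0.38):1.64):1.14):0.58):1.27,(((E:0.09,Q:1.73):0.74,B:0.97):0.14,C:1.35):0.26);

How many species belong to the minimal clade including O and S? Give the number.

12

The MRCA of O and S is the node subtending ((((((W,J),A),M),(V,S)),(K,G)),((I,(N,O)),P)).
That clade contains 12 terminal taxa: A, G, I, J, K, M, N, O, P, S, V, W.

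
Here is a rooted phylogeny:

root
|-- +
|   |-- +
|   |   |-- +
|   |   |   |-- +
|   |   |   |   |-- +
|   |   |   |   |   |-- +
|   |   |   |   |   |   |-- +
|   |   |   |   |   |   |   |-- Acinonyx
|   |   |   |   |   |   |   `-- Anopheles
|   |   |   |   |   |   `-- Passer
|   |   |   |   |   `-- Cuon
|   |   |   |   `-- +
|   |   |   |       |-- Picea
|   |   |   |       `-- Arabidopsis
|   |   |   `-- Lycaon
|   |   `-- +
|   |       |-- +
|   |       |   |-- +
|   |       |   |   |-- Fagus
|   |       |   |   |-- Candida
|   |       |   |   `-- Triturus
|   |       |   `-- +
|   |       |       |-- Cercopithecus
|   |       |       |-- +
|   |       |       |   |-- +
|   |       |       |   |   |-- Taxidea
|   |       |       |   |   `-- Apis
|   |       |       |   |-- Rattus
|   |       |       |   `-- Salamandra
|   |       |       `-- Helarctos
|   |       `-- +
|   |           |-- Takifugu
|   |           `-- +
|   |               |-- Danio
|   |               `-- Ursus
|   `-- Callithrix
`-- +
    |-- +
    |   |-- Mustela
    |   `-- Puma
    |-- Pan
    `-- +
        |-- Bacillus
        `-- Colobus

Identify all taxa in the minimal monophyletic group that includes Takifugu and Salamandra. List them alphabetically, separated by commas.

Tracing Takifugu: it sits inside (Takifugu,(Danio,Ursus)).
Tracing Salamandra: it sits inside ((Taxidea,Apis),Rattus,Salamandra).
The smallest clade enclosing both is (((Fagus,Candida,Triturus),(Cercopithecus,((Taxidea,Apis),Rattus,Salamandra),Helarctos)),(Takifugu,(Danio,Ursus))); the answer is its 12 terminal taxa in alphabetical order.

Apis, Candida, Cercopithecus, Danio, Fagus, Helarctos, Rattus, Salamandra, Takifugu, Taxidea, Triturus, Ursus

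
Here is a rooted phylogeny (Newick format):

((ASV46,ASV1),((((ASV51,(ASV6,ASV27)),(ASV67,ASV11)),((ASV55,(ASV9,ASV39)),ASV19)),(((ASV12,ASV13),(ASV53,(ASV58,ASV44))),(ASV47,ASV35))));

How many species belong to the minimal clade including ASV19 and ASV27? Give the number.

9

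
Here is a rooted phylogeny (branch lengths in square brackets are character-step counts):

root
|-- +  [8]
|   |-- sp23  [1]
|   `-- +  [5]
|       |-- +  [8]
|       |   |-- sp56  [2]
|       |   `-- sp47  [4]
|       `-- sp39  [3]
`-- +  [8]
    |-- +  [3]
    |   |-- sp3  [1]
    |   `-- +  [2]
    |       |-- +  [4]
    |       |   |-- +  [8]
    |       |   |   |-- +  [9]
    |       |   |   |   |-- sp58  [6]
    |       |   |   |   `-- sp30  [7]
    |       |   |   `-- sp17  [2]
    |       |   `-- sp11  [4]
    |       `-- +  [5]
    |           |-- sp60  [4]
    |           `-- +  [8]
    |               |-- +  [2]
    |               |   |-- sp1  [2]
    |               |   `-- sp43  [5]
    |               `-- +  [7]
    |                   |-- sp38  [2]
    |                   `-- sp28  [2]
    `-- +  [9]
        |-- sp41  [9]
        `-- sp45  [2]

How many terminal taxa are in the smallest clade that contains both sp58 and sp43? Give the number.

9

The MRCA of sp58 and sp43 is the node subtending ((((sp58,sp30),sp17),sp11),(sp60,((sp1,sp43),(sp38,sp28)))).
That clade contains 9 terminal taxa: sp1, sp11, sp17, sp28, sp30, sp38, sp43, sp58, sp60.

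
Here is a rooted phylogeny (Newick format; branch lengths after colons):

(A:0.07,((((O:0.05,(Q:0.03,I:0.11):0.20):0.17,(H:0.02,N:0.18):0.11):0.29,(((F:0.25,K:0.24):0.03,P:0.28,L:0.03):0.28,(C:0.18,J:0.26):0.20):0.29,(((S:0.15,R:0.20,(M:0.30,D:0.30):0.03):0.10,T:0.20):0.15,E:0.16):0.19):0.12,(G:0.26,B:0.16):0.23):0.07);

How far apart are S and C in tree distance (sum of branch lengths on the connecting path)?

1.26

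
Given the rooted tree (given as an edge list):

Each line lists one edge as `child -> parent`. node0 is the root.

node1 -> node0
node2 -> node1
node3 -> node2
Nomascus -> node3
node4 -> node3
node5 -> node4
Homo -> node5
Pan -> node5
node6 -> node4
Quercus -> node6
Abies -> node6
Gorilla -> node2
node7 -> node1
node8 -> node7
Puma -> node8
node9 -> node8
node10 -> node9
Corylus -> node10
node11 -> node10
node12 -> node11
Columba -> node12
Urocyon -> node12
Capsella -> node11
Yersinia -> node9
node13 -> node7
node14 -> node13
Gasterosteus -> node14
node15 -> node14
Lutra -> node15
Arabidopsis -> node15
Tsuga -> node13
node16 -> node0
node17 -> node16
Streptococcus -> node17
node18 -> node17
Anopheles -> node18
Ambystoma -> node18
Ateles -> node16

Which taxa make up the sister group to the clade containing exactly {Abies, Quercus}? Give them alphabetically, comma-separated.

The clade containing exactly {Abies, Quercus} attaches to the tree at the node subtending ((Homo,Pan),(Quercus,Abies)).
The other lineage descending from that same node — the sister group — is (Homo,Pan); its 2 tips in alphabetical order are the answer.

Homo, Pan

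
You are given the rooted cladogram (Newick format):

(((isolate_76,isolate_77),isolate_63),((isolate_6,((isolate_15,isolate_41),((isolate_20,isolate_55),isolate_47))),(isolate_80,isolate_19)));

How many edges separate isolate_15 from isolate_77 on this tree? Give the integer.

8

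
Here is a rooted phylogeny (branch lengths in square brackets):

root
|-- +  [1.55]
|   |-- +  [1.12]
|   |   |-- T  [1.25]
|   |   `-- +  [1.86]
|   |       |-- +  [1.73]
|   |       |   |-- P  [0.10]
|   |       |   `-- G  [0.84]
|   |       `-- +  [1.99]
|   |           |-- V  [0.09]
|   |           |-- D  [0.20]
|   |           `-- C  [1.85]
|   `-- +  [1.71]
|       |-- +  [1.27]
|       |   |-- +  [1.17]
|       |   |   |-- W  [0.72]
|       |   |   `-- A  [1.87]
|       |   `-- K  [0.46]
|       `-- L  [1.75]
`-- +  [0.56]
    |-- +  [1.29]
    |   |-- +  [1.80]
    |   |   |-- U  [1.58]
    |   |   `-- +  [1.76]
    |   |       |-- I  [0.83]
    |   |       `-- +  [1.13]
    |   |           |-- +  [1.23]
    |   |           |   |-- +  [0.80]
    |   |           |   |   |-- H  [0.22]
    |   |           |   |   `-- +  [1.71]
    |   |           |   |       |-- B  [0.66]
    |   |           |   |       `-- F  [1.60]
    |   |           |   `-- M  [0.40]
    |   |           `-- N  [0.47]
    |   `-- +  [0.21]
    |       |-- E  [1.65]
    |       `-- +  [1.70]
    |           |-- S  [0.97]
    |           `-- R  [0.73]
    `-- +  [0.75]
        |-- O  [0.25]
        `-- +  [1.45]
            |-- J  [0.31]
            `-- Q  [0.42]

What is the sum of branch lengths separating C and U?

The path runs C → … → MRCA → … → U; the MRCA is the root of the tree.
Branch lengths along that path: 1.85 + 1.99 + 1.86 + 1.12 + 1.55 + 0.56 + 1.29 + 1.80 + 1.58 = 13.60.

13.60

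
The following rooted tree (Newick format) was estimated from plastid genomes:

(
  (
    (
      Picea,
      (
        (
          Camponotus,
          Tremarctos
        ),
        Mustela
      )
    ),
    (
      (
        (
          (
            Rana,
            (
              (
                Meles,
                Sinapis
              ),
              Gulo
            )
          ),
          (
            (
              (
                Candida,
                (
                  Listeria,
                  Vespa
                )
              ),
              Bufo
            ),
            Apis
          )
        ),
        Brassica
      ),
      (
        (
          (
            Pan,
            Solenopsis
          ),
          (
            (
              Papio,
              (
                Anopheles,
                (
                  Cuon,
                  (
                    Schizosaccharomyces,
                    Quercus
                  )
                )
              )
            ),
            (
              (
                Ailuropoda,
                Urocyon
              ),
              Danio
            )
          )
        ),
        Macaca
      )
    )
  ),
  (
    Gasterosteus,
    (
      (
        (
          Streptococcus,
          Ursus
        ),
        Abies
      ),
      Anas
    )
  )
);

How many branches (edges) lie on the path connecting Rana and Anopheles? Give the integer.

The MRCA of Rana and Anopheles is the node subtending ((((Rana,((Meles,Sinapis),Gulo)),(((Candida,(Listeria,Vespa)),Bufo),Apis)),Brassica),(((Pan,Solenopsis),((Papio,(Anopheles,(Cuon,(Schizosaccharomyces,Quercus)))),((Ailuropoda,Urocyon),Danio))),Macaca)).
From Rana up to that node: 4 branches. From Anopheles up to the same node: 6 branches. Total: 4 + 6 = 10.

10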